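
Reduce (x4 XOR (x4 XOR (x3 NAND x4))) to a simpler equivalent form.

By XOR self-cancellation ((E XOR v) XOR v = E):
= (x3 NAND x4)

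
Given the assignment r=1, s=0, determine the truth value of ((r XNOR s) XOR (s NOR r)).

Substituting: ((1 XNOR 0) XOR (0 NOR 1))
= 0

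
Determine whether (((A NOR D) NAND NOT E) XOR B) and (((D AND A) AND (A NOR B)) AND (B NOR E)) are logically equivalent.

No. Counterexample: with B=0, E=0, A=0, D=1, Expression 1 = 1 but Expression 2 = 0.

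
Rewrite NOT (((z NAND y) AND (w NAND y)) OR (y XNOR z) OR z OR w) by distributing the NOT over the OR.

NOT ((z NAND y) AND (w NAND y)) AND NOT (y XNOR z) AND NOT z AND NOT w
De Morgan's: NOT(OR of terms) = AND of negations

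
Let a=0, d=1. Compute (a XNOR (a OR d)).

Substituting: (0 XNOR (0 OR 1))
= 0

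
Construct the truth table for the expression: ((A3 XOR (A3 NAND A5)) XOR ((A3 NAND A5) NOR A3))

A5 | A3 | Output
----------------
0 | 0 | 1
0 | 1 | 0
1 | 0 | 1
1 | 1 | 1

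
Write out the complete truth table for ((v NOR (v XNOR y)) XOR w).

v | y | w | Output
------------------
0 | 0 | 0 | 0
0 | 0 | 1 | 1
0 | 1 | 0 | 1
0 | 1 | 1 | 0
1 | 0 | 0 | 0
1 | 0 | 1 | 1
1 | 1 | 0 | 0
1 | 1 | 1 | 1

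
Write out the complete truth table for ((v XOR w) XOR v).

v | w | Output
--------------
0 | 0 | 0
0 | 1 | 1
1 | 0 | 0
1 | 1 | 1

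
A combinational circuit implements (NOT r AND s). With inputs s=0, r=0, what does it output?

Substituting: (NOT 0 AND 0)
= 0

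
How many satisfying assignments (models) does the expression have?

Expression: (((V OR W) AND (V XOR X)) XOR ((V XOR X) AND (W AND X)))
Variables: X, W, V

Satisfying assignments: (0,0,1), (0,1,1)
Count: 2 out of 8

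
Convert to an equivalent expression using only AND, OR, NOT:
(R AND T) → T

NOT (R AND T) OR T
(Implication elimination: A → B = NOT A OR B)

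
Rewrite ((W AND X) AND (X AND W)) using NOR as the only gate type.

((((W NOR W) NOR (X NOR X)) NOR ((W NOR W) NOR (X NOR X))) NOR (((X NOR X) NOR (W NOR W)) NOR ((X NOR X) NOR (W NOR W))))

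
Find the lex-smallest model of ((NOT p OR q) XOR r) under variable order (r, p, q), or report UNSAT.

r=0, p=0, q=0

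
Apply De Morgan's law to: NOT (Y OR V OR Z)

NOT Y AND NOT V AND NOT Z
De Morgan's: NOT(OR of terms) = AND of negations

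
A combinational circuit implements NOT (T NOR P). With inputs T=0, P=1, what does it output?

Substituting: NOT (0 NOR 1)
= 1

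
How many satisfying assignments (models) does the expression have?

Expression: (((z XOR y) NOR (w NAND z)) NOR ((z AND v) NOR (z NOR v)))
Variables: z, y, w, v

Satisfying assignments: (0,0,0,0), (0,0,1,0), (0,1,0,0), (0,1,1,0), (1,0,0,1), (1,0,1,1), (1,1,0,1)
Count: 7 out of 16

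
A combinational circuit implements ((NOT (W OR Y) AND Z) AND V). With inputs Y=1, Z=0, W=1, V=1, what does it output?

Substituting: ((NOT (1 OR 1) AND 0) AND 1)
= 0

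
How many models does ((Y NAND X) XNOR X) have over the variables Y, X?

Satisfying assignments: (0,1)
Count: 1 out of 4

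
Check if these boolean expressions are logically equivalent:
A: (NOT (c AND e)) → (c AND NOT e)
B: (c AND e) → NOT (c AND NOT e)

No, Inverse is not equivalent to original (counterexample: c=0, e=0)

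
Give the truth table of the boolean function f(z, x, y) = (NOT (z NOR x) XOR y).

z | x | y | Output
------------------
0 | 0 | 0 | 0
0 | 0 | 1 | 1
0 | 1 | 0 | 1
0 | 1 | 1 | 0
1 | 0 | 0 | 1
1 | 0 | 1 | 0
1 | 1 | 0 | 1
1 | 1 | 1 | 0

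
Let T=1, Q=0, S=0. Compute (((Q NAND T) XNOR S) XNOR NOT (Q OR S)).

Substituting: (((0 NAND 1) XNOR 0) XNOR NOT (0 OR 0))
= 0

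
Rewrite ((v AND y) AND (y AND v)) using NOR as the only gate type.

((((v NOR v) NOR (y NOR y)) NOR ((v NOR v) NOR (y NOR y))) NOR (((y NOR y) NOR (v NOR v)) NOR ((y NOR y) NOR (v NOR v))))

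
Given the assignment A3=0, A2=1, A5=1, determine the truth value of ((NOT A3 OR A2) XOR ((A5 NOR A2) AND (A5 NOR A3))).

Substituting: ((NOT 0 OR 1) XOR ((1 NOR 1) AND (1 NOR 0)))
= 1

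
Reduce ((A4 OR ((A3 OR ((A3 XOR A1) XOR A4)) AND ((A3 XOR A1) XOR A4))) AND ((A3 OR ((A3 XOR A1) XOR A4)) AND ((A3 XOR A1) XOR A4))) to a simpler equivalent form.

By absorption (E AND (E OR v) = E) then absorption (E AND (E OR v) = E):
= ((A3 XOR A1) XOR A4)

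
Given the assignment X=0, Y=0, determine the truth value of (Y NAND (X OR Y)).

Substituting: (0 NAND (0 OR 0))
= 1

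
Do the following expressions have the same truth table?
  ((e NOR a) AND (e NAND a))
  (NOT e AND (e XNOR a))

Yes, they are equivalent — the two output columns agree on all 4 assignments:
e | a | Expression 1 | Expression 2
-----------------------------------
0 | 0 | 1 | 1
0 | 1 | 0 | 0
1 | 0 | 0 | 0
1 | 1 | 0 | 0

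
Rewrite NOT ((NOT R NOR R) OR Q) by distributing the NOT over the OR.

NOT (NOT R NOR R) AND NOT Q
De Morgan's: NOT(OR of terms) = AND of negations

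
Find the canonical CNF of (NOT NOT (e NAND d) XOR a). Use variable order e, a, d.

(e OR NOT a OR d) AND (e OR NOT a OR NOT d) AND (NOT e OR a OR NOT d) AND (NOT e OR NOT a OR d)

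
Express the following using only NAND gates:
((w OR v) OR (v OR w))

((((w NAND w) NAND (v NAND v)) NAND ((w NAND w) NAND (v NAND v))) NAND (((v NAND v) NAND (w NAND w)) NAND ((v NAND v) NAND (w NAND w))))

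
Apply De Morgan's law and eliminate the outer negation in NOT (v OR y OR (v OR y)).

NOT v AND NOT y AND NOT (v OR y)
De Morgan's: NOT(OR of terms) = AND of negations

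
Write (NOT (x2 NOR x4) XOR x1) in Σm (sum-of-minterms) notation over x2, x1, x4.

Σm(1, 2, 4, 5) = (NOT x2 AND NOT x1 AND x4) OR (NOT x2 AND x1 AND NOT x4) OR (x2 AND NOT x1 AND NOT x4) OR (x2 AND NOT x1 AND x4)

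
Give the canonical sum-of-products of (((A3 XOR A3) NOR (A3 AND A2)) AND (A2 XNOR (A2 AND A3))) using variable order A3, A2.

Σm(0, 2) = (NOT A3 AND NOT A2) OR (A3 AND NOT A2)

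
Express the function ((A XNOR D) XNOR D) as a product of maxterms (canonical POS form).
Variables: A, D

ΠM(0, 1) = (A OR D) AND (A OR NOT D)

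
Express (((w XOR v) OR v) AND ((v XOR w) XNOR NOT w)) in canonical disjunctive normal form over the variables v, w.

(v AND NOT w) OR (v AND w)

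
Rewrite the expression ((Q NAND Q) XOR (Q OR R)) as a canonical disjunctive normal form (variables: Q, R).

(NOT Q AND NOT R) OR (Q AND NOT R) OR (Q AND R)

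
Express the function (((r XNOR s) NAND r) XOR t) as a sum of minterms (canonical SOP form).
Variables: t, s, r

Σm(0, 1, 2, 7) = (NOT t AND NOT s AND NOT r) OR (NOT t AND NOT s AND r) OR (NOT t AND s AND NOT r) OR (t AND s AND r)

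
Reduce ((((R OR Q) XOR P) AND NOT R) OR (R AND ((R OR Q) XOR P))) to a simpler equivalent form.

By distribution ((E AND v) OR (E AND NOT v) = E):
= ((R OR Q) XOR P)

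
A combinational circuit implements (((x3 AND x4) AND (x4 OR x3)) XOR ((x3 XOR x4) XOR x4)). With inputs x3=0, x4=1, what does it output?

Substituting: (((0 AND 1) AND (1 OR 0)) XOR ((0 XOR 1) XOR 1))
= 0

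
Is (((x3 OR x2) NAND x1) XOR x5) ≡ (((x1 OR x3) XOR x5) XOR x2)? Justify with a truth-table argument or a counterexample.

No. Counterexample: with x5=0, x1=0, x2=0, x3=0, Expression 1 = 1 but Expression 2 = 0.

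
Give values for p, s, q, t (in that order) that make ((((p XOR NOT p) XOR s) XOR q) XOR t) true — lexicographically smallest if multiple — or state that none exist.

p=0, s=0, q=0, t=0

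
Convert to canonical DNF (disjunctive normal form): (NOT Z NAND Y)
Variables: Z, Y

(NOT Z AND NOT Y) OR (Z AND NOT Y) OR (Z AND Y)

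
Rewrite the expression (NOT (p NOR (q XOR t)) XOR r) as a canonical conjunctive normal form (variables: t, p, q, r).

(t OR p OR q OR r) AND (t OR p OR NOT q OR NOT r) AND (t OR NOT p OR q OR NOT r) AND (t OR NOT p OR NOT q OR NOT r) AND (NOT t OR p OR q OR NOT r) AND (NOT t OR p OR NOT q OR r) AND (NOT t OR NOT p OR q OR NOT r) AND (NOT t OR NOT p OR NOT q OR NOT r)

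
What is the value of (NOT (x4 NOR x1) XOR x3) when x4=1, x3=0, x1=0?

Substituting: (NOT (1 NOR 0) XOR 0)
= 1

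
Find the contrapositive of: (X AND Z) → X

Contrapositive: NOT X → NOT (X AND Z)
Note: A statement and its contrapositive are logically equivalent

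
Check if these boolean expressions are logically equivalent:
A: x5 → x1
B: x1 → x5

No, Converse is not equivalent to original (counterexample: x3=0, x5=0, x1=1)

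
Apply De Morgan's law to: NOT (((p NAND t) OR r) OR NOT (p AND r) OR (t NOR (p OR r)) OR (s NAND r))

NOT ((p NAND t) OR r) AND (p AND r) AND NOT (t NOR (p OR r)) AND NOT (s NAND r)
De Morgan's: NOT(OR of terms) = AND of negations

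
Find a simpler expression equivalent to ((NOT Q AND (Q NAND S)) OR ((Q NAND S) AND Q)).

By distribution ((E AND v) OR (E AND NOT v) = E):
= (Q NAND S)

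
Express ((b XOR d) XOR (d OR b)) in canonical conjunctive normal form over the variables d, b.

(d OR b) AND (d OR NOT b) AND (NOT d OR b)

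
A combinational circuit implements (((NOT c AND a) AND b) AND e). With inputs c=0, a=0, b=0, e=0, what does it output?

Substituting: (((NOT 0 AND 0) AND 0) AND 0)
= 0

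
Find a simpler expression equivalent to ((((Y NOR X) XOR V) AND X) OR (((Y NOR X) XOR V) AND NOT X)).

By distribution ((E AND v) OR (E AND NOT v) = E):
= ((Y NOR X) XOR V)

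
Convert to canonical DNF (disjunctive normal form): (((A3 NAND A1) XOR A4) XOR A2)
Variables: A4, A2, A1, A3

(NOT A4 AND NOT A2 AND NOT A1 AND NOT A3) OR (NOT A4 AND NOT A2 AND NOT A1 AND A3) OR (NOT A4 AND NOT A2 AND A1 AND NOT A3) OR (NOT A4 AND A2 AND A1 AND A3) OR (A4 AND NOT A2 AND A1 AND A3) OR (A4 AND A2 AND NOT A1 AND NOT A3) OR (A4 AND A2 AND NOT A1 AND A3) OR (A4 AND A2 AND A1 AND NOT A3)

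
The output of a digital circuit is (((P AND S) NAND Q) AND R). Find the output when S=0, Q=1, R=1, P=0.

Substituting: (((0 AND 0) NAND 1) AND 1)
= 1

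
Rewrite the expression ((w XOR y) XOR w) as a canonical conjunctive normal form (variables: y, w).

(y OR w) AND (y OR NOT w)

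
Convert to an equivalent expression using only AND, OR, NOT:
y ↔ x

(y AND x) OR (NOT y AND NOT x)
(Biconditional = both true or both false)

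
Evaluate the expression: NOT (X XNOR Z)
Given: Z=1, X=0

Substituting: NOT (0 XNOR 1)
= 1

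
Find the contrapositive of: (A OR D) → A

Contrapositive: NOT A → NOT (A OR D)
Note: A statement and its contrapositive are logically equivalent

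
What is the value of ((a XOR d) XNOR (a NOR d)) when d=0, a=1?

Substituting: ((1 XOR 0) XNOR (1 NOR 0))
= 0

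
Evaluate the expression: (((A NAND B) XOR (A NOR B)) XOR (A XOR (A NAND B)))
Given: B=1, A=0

Substituting: (((0 NAND 1) XOR (0 NOR 1)) XOR (0 XOR (0 NAND 1)))
= 0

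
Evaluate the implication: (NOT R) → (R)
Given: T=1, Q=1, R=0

Antecedent (NOT R) = 1; consequent (R) = 0.
1 → 0 = 0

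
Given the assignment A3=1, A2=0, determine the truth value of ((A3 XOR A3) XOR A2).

Substituting: ((1 XOR 1) XOR 0)
= 0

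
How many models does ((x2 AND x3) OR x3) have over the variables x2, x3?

Satisfying assignments: (0,1), (1,1)
Count: 2 out of 4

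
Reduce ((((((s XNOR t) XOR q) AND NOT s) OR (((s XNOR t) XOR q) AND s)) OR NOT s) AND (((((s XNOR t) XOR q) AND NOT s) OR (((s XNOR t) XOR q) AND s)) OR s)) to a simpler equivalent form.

By distribution ((E OR v) AND (E OR NOT v) = E) then distribution ((E AND v) OR (E AND NOT v) = E):
= ((s XNOR t) XOR q)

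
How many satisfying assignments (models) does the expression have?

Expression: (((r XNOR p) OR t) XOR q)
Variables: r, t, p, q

Satisfying assignments: (0,0,0,0), (0,0,1,1), (0,1,0,0), (0,1,1,0), (1,0,0,1), (1,0,1,0), (1,1,0,0), (1,1,1,0)
Count: 8 out of 16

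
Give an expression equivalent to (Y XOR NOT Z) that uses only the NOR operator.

((((Y NOR (Z NOR Z)) NOR (Y NOR (Z NOR Z))) NOR ((Y NOR (Z NOR Z)) NOR (Y NOR (Z NOR Z)))) NOR ((((Y NOR Y) NOR ((Z NOR Z) NOR (Z NOR Z))) NOR ((Y NOR Y) NOR ((Z NOR Z) NOR (Z NOR Z)))) NOR (((Y NOR Y) NOR ((Z NOR Z) NOR (Z NOR Z))) NOR ((Y NOR Y) NOR ((Z NOR Z) NOR (Z NOR Z))))))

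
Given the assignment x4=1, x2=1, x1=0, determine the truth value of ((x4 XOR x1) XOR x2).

Substituting: ((1 XOR 0) XOR 1)
= 0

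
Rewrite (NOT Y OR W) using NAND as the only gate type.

(((Y NAND Y) NAND (Y NAND Y)) NAND (W NAND W))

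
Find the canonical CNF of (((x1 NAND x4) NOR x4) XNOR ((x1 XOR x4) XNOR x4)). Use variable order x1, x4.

(x1 OR x4) AND (x1 OR NOT x4)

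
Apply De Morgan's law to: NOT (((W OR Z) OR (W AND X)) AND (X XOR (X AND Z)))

NOT ((W OR Z) OR (W AND X)) OR NOT (X XOR (X AND Z))
De Morgan's: NOT(AND of terms) = OR of negations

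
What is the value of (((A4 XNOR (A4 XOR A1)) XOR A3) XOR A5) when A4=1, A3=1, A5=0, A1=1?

Substituting: (((1 XNOR (1 XOR 1)) XOR 1) XOR 0)
= 1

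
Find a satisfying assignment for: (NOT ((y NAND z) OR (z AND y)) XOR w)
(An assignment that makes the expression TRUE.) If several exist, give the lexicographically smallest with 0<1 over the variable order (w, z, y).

w=1, z=0, y=0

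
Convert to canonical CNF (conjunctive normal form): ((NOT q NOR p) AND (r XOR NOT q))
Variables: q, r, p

(q OR r OR p) AND (q OR r OR NOT p) AND (q OR NOT r OR p) AND (q OR NOT r OR NOT p) AND (NOT q OR r OR p) AND (NOT q OR r OR NOT p) AND (NOT q OR NOT r OR NOT p)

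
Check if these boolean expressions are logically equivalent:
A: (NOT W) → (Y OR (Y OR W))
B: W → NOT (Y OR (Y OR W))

No, Inverse is not equivalent to original (counterexample: W=0, Y=0, X=0)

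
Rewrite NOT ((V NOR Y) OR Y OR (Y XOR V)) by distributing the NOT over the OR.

NOT (V NOR Y) AND NOT Y AND NOT (Y XOR V)
De Morgan's: NOT(OR of terms) = AND of negations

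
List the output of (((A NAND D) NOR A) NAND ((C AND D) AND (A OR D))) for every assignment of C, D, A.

C | D | A | Output
------------------
0 | 0 | 0 | 1
0 | 0 | 1 | 1
0 | 1 | 0 | 1
0 | 1 | 1 | 1
1 | 0 | 0 | 1
1 | 0 | 1 | 1
1 | 1 | 0 | 1
1 | 1 | 1 | 1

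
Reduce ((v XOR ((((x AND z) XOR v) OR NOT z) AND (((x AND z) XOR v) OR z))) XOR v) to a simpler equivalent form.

By XOR self-cancellation ((E XOR v) XOR v = E) then distribution ((E OR v) AND (E OR NOT v) = E):
= ((x AND z) XOR v)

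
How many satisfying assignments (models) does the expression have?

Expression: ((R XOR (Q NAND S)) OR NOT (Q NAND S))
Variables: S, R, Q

Satisfying assignments: (0,0,0), (0,0,1), (1,0,0), (1,0,1), (1,1,1)
Count: 5 out of 8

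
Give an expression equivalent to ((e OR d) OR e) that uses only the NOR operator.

((((e NOR d) NOR (e NOR d)) NOR e) NOR (((e NOR d) NOR (e NOR d)) NOR e))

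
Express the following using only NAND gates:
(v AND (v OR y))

((v NAND ((v NAND v) NAND (y NAND y))) NAND (v NAND ((v NAND v) NAND (y NAND y))))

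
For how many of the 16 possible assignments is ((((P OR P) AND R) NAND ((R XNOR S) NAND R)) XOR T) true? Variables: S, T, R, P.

Satisfying assignments: (0,0,0,0), (0,0,0,1), (0,0,1,0), (0,1,1,1), (1,0,0,0), (1,0,0,1), (1,0,1,0), (1,0,1,1)
Count: 8 out of 16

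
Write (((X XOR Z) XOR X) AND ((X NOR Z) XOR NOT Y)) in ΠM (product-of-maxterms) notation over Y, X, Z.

ΠM(0, 2, 4, 5, 6, 7) = (Y OR X OR Z) AND (Y OR NOT X OR Z) AND (NOT Y OR X OR Z) AND (NOT Y OR X OR NOT Z) AND (NOT Y OR NOT X OR Z) AND (NOT Y OR NOT X OR NOT Z)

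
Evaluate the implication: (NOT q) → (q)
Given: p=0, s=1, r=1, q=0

Antecedent (NOT q) = 1; consequent (q) = 0.
1 → 0 = 0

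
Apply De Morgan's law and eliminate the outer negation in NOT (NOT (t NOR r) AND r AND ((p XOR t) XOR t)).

(t NOR r) OR NOT r OR NOT ((p XOR t) XOR t)
De Morgan's: NOT(AND of terms) = OR of negations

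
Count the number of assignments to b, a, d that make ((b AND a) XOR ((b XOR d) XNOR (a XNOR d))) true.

Satisfying assignments: (0,1,0), (0,1,1), (1,0,0), (1,0,1), (1,1,0), (1,1,1)
Count: 6 out of 8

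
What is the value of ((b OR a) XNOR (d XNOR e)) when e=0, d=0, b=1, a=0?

Substituting: ((1 OR 0) XNOR (0 XNOR 0))
= 1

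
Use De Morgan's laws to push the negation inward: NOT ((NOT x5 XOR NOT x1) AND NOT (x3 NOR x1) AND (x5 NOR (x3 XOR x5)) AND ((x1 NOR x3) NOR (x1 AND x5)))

NOT (NOT x5 XOR NOT x1) OR (x3 NOR x1) OR NOT (x5 NOR (x3 XOR x5)) OR NOT ((x1 NOR x3) NOR (x1 AND x5))
De Morgan's: NOT(AND of terms) = OR of negations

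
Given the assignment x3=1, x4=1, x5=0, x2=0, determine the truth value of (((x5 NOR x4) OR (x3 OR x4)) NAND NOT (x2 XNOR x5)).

Substituting: (((0 NOR 1) OR (1 OR 1)) NAND NOT (0 XNOR 0))
= 1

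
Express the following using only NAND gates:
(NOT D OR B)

(((D NAND D) NAND (D NAND D)) NAND (B NAND B))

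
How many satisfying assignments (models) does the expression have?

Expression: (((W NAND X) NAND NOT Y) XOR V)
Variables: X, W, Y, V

Satisfying assignments: (0,0,0,1), (0,0,1,0), (0,1,0,1), (0,1,1,0), (1,0,0,1), (1,0,1,0), (1,1,0,0), (1,1,1,0)
Count: 8 out of 16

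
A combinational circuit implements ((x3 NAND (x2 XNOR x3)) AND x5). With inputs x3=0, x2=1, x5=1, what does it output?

Substituting: ((0 NAND (1 XNOR 0)) AND 1)
= 1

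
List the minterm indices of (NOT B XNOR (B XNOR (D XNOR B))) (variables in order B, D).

Σm(1, 2) = (NOT B AND D) OR (B AND NOT D)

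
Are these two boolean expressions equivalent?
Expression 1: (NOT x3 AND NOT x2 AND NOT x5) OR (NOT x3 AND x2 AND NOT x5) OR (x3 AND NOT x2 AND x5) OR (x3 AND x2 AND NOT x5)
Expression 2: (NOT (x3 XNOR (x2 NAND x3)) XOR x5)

Yes, they are equivalent — the two output columns agree on all 8 assignments:
x3 | x2 | x5 | Expression 1 | Expression 2
------------------------------------------
0 | 0 | 0 | 1 | 1
0 | 0 | 1 | 0 | 0
0 | 1 | 0 | 1 | 1
0 | 1 | 1 | 0 | 0
1 | 0 | 0 | 0 | 0
1 | 0 | 1 | 1 | 1
1 | 1 | 0 | 1 | 1
1 | 1 | 1 | 0 | 0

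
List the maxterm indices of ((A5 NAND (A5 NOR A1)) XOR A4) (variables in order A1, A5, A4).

ΠM(1, 3, 5, 7) = (A1 OR A5 OR NOT A4) AND (A1 OR NOT A5 OR NOT A4) AND (NOT A1 OR A5 OR NOT A4) AND (NOT A1 OR NOT A5 OR NOT A4)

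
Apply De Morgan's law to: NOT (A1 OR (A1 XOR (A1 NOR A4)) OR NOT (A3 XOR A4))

NOT A1 AND NOT (A1 XOR (A1 NOR A4)) AND (A3 XOR A4)
De Morgan's: NOT(OR of terms) = AND of negations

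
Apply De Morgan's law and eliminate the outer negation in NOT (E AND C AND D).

NOT E OR NOT C OR NOT D
De Morgan's: NOT(AND of terms) = OR of negations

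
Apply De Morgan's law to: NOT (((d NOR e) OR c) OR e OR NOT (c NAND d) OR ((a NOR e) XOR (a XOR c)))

NOT ((d NOR e) OR c) AND NOT e AND (c NAND d) AND NOT ((a NOR e) XOR (a XOR c))
De Morgan's: NOT(OR of terms) = AND of negations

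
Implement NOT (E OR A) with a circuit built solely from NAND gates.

(((E NAND E) NAND (A NAND A)) NAND ((E NAND E) NAND (A NAND A)))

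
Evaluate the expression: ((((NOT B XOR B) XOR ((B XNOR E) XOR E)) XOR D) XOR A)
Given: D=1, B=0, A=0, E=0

Substituting: ((((NOT 0 XOR 0) XOR ((0 XNOR 0) XOR 0)) XOR 1) XOR 0)
= 1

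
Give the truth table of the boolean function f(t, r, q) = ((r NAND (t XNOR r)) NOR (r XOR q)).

t | r | q | Output
------------------
0 | 0 | 0 | 0
0 | 0 | 1 | 0
0 | 1 | 0 | 0
0 | 1 | 1 | 0
1 | 0 | 0 | 0
1 | 0 | 1 | 0
1 | 1 | 0 | 0
1 | 1 | 1 | 1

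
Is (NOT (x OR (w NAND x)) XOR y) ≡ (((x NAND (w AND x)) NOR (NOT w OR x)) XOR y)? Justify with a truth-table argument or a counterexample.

Yes, they are equivalent — the two output columns agree on all 8 assignments:
x | w | y | Expression 1 | Expression 2
---------------------------------------
0 | 0 | 0 | 0 | 0
0 | 0 | 1 | 1 | 1
0 | 1 | 0 | 0 | 0
0 | 1 | 1 | 1 | 1
1 | 0 | 0 | 0 | 0
1 | 0 | 1 | 1 | 1
1 | 1 | 0 | 0 | 0
1 | 1 | 1 | 1 | 1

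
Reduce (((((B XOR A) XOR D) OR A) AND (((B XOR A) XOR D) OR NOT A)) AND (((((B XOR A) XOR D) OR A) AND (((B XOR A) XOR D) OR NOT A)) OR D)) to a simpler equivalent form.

By absorption (E AND (E OR v) = E) then distribution ((E OR v) AND (E OR NOT v) = E):
= ((B XOR A) XOR D)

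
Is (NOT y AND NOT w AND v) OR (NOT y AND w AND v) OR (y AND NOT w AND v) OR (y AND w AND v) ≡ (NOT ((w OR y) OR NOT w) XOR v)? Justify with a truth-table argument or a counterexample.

Yes, they are equivalent — the two output columns agree on all 8 assignments:
y | w | v | Expression 1 | Expression 2
---------------------------------------
0 | 0 | 0 | 0 | 0
0 | 0 | 1 | 1 | 1
0 | 1 | 0 | 0 | 0
0 | 1 | 1 | 1 | 1
1 | 0 | 0 | 0 | 0
1 | 0 | 1 | 1 | 1
1 | 1 | 0 | 0 | 0
1 | 1 | 1 | 1 | 1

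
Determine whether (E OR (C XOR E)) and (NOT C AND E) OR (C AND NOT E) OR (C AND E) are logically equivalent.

Yes, they are equivalent — the two output columns agree on all 4 assignments:
C | E | Expression 1 | Expression 2
-----------------------------------
0 | 0 | 0 | 0
0 | 1 | 1 | 1
1 | 0 | 1 | 1
1 | 1 | 1 | 1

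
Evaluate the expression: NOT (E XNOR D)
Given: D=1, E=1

Substituting: NOT (1 XNOR 1)
= 0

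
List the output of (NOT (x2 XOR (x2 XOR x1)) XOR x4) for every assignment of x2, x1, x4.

x2 | x1 | x4 | Output
---------------------
0 | 0 | 0 | 1
0 | 0 | 1 | 0
0 | 1 | 0 | 0
0 | 1 | 1 | 1
1 | 0 | 0 | 1
1 | 0 | 1 | 0
1 | 1 | 0 | 0
1 | 1 | 1 | 1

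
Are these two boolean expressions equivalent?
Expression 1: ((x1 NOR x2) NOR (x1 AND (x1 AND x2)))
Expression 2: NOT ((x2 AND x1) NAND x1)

No. Counterexample: with x1=0, x2=1, Expression 1 = 1 but Expression 2 = 0.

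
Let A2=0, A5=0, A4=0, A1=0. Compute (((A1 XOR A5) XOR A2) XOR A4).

Substituting: (((0 XOR 0) XOR 0) XOR 0)
= 0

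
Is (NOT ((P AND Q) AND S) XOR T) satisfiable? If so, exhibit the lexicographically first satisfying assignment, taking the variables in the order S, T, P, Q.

S=0, T=0, P=0, Q=0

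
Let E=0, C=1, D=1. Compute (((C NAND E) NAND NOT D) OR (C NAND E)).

Substituting: (((1 NAND 0) NAND NOT 1) OR (1 NAND 0))
= 1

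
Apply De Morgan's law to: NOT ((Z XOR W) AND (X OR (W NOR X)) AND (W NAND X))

NOT (Z XOR W) OR NOT (X OR (W NOR X)) OR NOT (W NAND X)
De Morgan's: NOT(AND of terms) = OR of negations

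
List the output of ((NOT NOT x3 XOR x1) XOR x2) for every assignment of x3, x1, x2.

x3 | x1 | x2 | Output
---------------------
0 | 0 | 0 | 0
0 | 0 | 1 | 1
0 | 1 | 0 | 1
0 | 1 | 1 | 0
1 | 0 | 0 | 1
1 | 0 | 1 | 0
1 | 1 | 0 | 0
1 | 1 | 1 | 1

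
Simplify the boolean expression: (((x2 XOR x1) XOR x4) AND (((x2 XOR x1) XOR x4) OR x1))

By absorption (E AND (E OR v) = E):
= ((x2 XOR x1) XOR x4)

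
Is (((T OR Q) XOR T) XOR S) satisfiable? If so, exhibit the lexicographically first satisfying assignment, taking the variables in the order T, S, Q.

T=0, S=0, Q=1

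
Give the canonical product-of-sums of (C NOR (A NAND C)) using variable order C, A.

ΠM(0, 1, 2, 3) = (C OR A) AND (C OR NOT A) AND (NOT C OR A) AND (NOT C OR NOT A)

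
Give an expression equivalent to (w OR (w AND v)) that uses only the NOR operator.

((w NOR ((w NOR w) NOR (v NOR v))) NOR (w NOR ((w NOR w) NOR (v NOR v))))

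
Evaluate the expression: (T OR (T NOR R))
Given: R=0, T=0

Substituting: (0 OR (0 NOR 0))
= 1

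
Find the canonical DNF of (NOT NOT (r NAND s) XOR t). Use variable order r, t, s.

(NOT r AND NOT t AND NOT s) OR (NOT r AND NOT t AND s) OR (r AND NOT t AND NOT s) OR (r AND t AND s)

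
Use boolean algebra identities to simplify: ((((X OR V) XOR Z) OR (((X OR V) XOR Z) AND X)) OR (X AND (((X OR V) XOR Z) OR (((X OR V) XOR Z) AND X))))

By absorption (E OR (E AND v) = E) then absorption (E OR (E AND v) = E):
= ((X OR V) XOR Z)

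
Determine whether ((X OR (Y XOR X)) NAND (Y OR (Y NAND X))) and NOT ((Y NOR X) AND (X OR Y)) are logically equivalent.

No. Counterexample: with Y=0, X=1, Expression 1 = 0 but Expression 2 = 1.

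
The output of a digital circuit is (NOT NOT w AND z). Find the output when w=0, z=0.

Substituting: (NOT NOT 0 AND 0)
= 0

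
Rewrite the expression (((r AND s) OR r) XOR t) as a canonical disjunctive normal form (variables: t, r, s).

(NOT t AND r AND NOT s) OR (NOT t AND r AND s) OR (t AND NOT r AND NOT s) OR (t AND NOT r AND s)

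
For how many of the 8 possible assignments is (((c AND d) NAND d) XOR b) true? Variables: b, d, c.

Satisfying assignments: (0,0,0), (0,0,1), (0,1,0), (1,1,1)
Count: 4 out of 8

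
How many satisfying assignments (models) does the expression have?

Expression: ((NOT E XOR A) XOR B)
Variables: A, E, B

Satisfying assignments: (0,0,0), (0,1,1), (1,0,1), (1,1,0)
Count: 4 out of 8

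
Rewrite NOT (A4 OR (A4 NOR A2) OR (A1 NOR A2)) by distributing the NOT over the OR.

NOT A4 AND NOT (A4 NOR A2) AND NOT (A1 NOR A2)
De Morgan's: NOT(OR of terms) = AND of negations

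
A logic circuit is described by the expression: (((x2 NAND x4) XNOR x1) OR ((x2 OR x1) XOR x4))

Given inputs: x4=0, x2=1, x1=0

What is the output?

Substituting: (((1 NAND 0) XNOR 0) OR ((1 OR 0) XOR 0))
= 1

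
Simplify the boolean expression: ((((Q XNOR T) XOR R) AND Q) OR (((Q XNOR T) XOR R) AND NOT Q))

By distribution ((E AND v) OR (E AND NOT v) = E):
= ((Q XNOR T) XOR R)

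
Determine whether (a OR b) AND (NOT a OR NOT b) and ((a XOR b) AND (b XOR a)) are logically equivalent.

Yes, they are equivalent — the two output columns agree on all 4 assignments:
a | b | Expression 1 | Expression 2
-----------------------------------
0 | 0 | 0 | 0
0 | 1 | 1 | 1
1 | 0 | 1 | 1
1 | 1 | 0 | 0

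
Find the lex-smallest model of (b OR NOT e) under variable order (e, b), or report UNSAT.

e=0, b=0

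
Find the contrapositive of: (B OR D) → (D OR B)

Contrapositive: NOT (D OR B) → NOT (B OR D)
Note: A statement and its contrapositive are logically equivalent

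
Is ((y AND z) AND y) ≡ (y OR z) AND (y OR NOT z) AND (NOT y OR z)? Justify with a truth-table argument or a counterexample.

Yes, they are equivalent — the two output columns agree on all 4 assignments:
y | z | Expression 1 | Expression 2
-----------------------------------
0 | 0 | 0 | 0
0 | 1 | 0 | 0
1 | 0 | 0 | 0
1 | 1 | 1 | 1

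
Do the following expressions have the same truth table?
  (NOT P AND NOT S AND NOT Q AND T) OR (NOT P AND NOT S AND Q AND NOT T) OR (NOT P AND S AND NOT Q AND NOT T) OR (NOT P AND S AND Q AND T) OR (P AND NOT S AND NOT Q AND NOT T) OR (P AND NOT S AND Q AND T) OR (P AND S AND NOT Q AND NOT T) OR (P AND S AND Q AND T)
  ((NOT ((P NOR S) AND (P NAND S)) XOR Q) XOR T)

Yes, they are equivalent — the two output columns agree on all 16 assignments:
P | S | Q | T | Expression 1 | Expression 2
-------------------------------------------
0 | 0 | 0 | 0 | 0 | 0
0 | 0 | 0 | 1 | 1 | 1
0 | 0 | 1 | 0 | 1 | 1
0 | 0 | 1 | 1 | 0 | 0
0 | 1 | 0 | 0 | 1 | 1
0 | 1 | 0 | 1 | 0 | 0
0 | 1 | 1 | 0 | 0 | 0
0 | 1 | 1 | 1 | 1 | 1
1 | 0 | 0 | 0 | 1 | 1
1 | 0 | 0 | 1 | 0 | 0
1 | 0 | 1 | 0 | 0 | 0
1 | 0 | 1 | 1 | 1 | 1
1 | 1 | 0 | 0 | 1 | 1
1 | 1 | 0 | 1 | 0 | 0
1 | 1 | 1 | 0 | 0 | 0
1 | 1 | 1 | 1 | 1 | 1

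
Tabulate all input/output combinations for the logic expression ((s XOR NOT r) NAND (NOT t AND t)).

s | r | t | Output
------------------
0 | 0 | 0 | 1
0 | 0 | 1 | 1
0 | 1 | 0 | 1
0 | 1 | 1 | 1
1 | 0 | 0 | 1
1 | 0 | 1 | 1
1 | 1 | 0 | 1
1 | 1 | 1 | 1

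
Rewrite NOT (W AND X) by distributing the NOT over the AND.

NOT W OR NOT X
De Morgan's: NOT(AND of terms) = OR of negations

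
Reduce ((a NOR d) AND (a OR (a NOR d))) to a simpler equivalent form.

By absorption (E AND (E OR v) = E):
= (a NOR d)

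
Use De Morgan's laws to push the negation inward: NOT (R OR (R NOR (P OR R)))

NOT R AND NOT (R NOR (P OR R))
De Morgan's: NOT(OR of terms) = AND of negations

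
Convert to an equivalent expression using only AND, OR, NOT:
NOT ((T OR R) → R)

(T OR R) AND NOT R
(Negated implication: NOT(A → B) = A AND NOT B)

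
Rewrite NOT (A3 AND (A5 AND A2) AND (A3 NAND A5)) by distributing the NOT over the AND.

NOT A3 OR NOT (A5 AND A2) OR NOT (A3 NAND A5)
De Morgan's: NOT(AND of terms) = OR of negations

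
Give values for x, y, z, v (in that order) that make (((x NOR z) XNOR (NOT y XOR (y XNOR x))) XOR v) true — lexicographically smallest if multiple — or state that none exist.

x=0, y=0, z=0, v=1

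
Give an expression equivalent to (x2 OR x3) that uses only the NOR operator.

((x2 NOR x3) NOR (x2 NOR x3))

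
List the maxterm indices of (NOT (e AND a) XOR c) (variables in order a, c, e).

ΠM(2, 3, 5, 6) = (a OR NOT c OR e) AND (a OR NOT c OR NOT e) AND (NOT a OR c OR NOT e) AND (NOT a OR NOT c OR e)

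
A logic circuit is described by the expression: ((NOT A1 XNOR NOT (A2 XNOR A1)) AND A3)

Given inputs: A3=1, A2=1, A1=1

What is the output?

Substituting: ((NOT 1 XNOR NOT (1 XNOR 1)) AND 1)
= 1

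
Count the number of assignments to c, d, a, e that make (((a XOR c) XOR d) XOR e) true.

Satisfying assignments: (0,0,0,1), (0,0,1,0), (0,1,0,0), (0,1,1,1), (1,0,0,0), (1,0,1,1), (1,1,0,1), (1,1,1,0)
Count: 8 out of 16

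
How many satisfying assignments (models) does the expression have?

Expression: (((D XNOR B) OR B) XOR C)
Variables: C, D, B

Satisfying assignments: (0,0,0), (0,0,1), (0,1,1), (1,1,0)
Count: 4 out of 8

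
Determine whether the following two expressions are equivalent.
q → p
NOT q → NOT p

No, Inverse is not equivalent to original (counterexample: q=0, p=1)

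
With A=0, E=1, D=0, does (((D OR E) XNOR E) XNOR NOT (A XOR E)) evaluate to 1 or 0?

Substituting: (((0 OR 1) XNOR 1) XNOR NOT (0 XOR 1))
= 0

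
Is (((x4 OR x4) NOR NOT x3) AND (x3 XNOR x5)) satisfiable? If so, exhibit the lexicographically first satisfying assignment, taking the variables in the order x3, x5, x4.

x3=1, x5=1, x4=0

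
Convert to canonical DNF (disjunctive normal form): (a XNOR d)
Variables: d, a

(NOT d AND NOT a) OR (d AND a)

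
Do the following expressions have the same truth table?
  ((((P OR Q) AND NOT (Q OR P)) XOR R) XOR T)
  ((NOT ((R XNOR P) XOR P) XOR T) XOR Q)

No. Counterexample: with R=0, T=0, Q=1, P=0, Expression 1 = 0 but Expression 2 = 1.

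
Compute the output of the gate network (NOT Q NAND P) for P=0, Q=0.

Substituting: (NOT 0 NAND 0)
= 1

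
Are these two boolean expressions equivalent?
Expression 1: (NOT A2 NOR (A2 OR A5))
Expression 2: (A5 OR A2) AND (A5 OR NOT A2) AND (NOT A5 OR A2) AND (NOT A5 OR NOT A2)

Yes, they are equivalent — the two output columns agree on all 4 assignments:
A5 | A2 | Expression 1 | Expression 2
-------------------------------------
0 | 0 | 0 | 0
0 | 1 | 0 | 0
1 | 0 | 0 | 0
1 | 1 | 0 | 0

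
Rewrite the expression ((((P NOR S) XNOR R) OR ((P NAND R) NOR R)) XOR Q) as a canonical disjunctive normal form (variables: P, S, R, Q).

(NOT P AND NOT S AND NOT R AND Q) OR (NOT P AND NOT S AND R AND NOT Q) OR (NOT P AND S AND NOT R AND NOT Q) OR (NOT P AND S AND R AND Q) OR (P AND NOT S AND NOT R AND NOT Q) OR (P AND NOT S AND R AND Q) OR (P AND S AND NOT R AND NOT Q) OR (P AND S AND R AND Q)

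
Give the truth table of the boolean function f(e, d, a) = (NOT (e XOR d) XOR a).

e | d | a | Output
------------------
0 | 0 | 0 | 1
0 | 0 | 1 | 0
0 | 1 | 0 | 0
0 | 1 | 1 | 1
1 | 0 | 0 | 0
1 | 0 | 1 | 1
1 | 1 | 0 | 1
1 | 1 | 1 | 0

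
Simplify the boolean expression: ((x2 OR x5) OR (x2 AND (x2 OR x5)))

By absorption (E OR (E AND v) = E):
= (x2 OR x5)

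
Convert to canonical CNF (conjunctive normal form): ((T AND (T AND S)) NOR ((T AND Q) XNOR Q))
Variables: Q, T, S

(Q OR T OR S) AND (Q OR T OR NOT S) AND (Q OR NOT T OR S) AND (Q OR NOT T OR NOT S) AND (NOT Q OR NOT T OR S) AND (NOT Q OR NOT T OR NOT S)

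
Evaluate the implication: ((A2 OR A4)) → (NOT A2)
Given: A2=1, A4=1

Antecedent ((A2 OR A4)) = 1; consequent (NOT A2) = 0.
1 → 0 = 0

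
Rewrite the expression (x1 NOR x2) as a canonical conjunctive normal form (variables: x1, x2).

(x1 OR NOT x2) AND (NOT x1 OR x2) AND (NOT x1 OR NOT x2)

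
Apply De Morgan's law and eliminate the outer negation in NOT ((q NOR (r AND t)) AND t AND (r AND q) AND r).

NOT (q NOR (r AND t)) OR NOT t OR NOT (r AND q) OR NOT r
De Morgan's: NOT(AND of terms) = OR of negations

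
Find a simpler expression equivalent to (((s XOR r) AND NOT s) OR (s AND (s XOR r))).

By distribution ((E AND v) OR (E AND NOT v) = E):
= (s XOR r)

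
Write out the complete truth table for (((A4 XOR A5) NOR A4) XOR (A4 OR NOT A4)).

A5 | A4 | Output
----------------
0 | 0 | 0
0 | 1 | 1
1 | 0 | 1
1 | 1 | 1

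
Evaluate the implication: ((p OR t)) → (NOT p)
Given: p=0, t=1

Antecedent ((p OR t)) = 1; consequent (NOT p) = 1.
1 → 1 = 1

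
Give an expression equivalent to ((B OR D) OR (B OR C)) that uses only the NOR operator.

((((B NOR D) NOR (B NOR D)) NOR ((B NOR C) NOR (B NOR C))) NOR (((B NOR D) NOR (B NOR D)) NOR ((B NOR C) NOR (B NOR C))))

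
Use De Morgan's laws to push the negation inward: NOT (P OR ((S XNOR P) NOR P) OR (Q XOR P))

NOT P AND NOT ((S XNOR P) NOR P) AND NOT (Q XOR P)
De Morgan's: NOT(OR of terms) = AND of negations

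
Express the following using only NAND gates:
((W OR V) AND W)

((((W NAND W) NAND (V NAND V)) NAND W) NAND (((W NAND W) NAND (V NAND V)) NAND W))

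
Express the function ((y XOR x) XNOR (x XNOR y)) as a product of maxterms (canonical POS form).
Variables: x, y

ΠM(0, 1, 2, 3) = (x OR y) AND (x OR NOT y) AND (NOT x OR y) AND (NOT x OR NOT y)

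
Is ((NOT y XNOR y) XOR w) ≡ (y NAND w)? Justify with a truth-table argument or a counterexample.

No. Counterexample: with w=0, y=0, Expression 1 = 0 but Expression 2 = 1.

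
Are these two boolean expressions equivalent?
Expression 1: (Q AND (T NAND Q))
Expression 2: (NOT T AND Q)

Yes, they are equivalent — the two output columns agree on all 4 assignments:
T | Q | Expression 1 | Expression 2
-----------------------------------
0 | 0 | 0 | 0
0 | 1 | 1 | 1
1 | 0 | 0 | 0
1 | 1 | 0 | 0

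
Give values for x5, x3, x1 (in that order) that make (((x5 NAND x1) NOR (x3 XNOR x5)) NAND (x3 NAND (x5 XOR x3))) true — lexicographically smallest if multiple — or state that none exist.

x5=0, x3=0, x1=0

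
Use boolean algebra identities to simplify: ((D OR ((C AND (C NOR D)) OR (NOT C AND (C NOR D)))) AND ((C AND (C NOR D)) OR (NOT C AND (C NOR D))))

By absorption (E AND (E OR v) = E) then distribution ((E AND v) OR (E AND NOT v) = E):
= (C NOR D)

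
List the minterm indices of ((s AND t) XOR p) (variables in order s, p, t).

Σm(2, 3, 5, 6) = (NOT s AND p AND NOT t) OR (NOT s AND p AND t) OR (s AND NOT p AND t) OR (s AND p AND NOT t)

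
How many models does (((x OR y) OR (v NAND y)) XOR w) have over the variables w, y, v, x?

Satisfying assignments: (0,0,0,0), (0,0,0,1), (0,0,1,0), (0,0,1,1), (0,1,0,0), (0,1,0,1), (0,1,1,0), (0,1,1,1)
Count: 8 out of 16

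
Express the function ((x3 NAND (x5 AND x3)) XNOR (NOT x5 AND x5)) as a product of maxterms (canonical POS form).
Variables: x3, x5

ΠM(0, 1, 2) = (x3 OR x5) AND (x3 OR NOT x5) AND (NOT x3 OR x5)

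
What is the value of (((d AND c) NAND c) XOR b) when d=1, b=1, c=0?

Substituting: (((1 AND 0) NAND 0) XOR 1)
= 0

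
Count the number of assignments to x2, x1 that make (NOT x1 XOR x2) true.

Satisfying assignments: (0,0), (1,1)
Count: 2 out of 4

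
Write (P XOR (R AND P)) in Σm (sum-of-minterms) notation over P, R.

Σm(2) = (P AND NOT R)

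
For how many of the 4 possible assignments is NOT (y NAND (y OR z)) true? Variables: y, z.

Satisfying assignments: (1,0), (1,1)
Count: 2 out of 4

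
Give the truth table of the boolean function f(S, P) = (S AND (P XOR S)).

S | P | Output
--------------
0 | 0 | 0
0 | 1 | 0
1 | 0 | 1
1 | 1 | 0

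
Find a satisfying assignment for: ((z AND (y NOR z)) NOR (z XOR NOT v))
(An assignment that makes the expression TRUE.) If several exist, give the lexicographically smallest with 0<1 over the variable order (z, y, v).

z=0, y=0, v=1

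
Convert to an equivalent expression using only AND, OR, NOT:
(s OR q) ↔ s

((s OR q) AND s) OR (NOT (s OR q) AND NOT s)
(Biconditional = both true or both false)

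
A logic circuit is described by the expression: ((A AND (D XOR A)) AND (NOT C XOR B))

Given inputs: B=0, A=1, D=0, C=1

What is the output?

Substituting: ((1 AND (0 XOR 1)) AND (NOT 1 XOR 0))
= 0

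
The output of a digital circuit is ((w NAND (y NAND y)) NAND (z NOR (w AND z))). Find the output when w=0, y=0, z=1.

Substituting: ((0 NAND (0 NAND 0)) NAND (1 NOR (0 AND 1)))
= 1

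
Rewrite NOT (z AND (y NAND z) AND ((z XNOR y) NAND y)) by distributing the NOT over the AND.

NOT z OR NOT (y NAND z) OR NOT ((z XNOR y) NAND y)
De Morgan's: NOT(AND of terms) = OR of negations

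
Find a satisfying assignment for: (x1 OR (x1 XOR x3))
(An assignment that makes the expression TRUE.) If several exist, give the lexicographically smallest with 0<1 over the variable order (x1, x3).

x1=0, x3=1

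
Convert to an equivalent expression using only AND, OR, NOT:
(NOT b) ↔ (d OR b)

((NOT b) AND (d OR b)) OR (b AND NOT (d OR b))
(Biconditional = both true or both false)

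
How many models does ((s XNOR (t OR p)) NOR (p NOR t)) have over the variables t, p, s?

Satisfying assignments: (0,1,0), (1,0,0), (1,1,0)
Count: 3 out of 8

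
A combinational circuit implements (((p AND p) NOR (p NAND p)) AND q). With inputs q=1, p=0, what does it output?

Substituting: (((0 AND 0) NOR (0 NAND 0)) AND 1)
= 0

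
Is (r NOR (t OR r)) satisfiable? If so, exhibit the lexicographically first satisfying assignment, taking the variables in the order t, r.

t=0, r=0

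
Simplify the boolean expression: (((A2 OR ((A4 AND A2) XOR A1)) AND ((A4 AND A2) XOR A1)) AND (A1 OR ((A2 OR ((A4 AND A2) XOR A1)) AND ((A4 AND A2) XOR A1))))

By absorption (E AND (E OR v) = E) then absorption (E AND (E OR v) = E):
= ((A4 AND A2) XOR A1)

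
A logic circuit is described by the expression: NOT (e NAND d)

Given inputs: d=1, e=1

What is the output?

Substituting: NOT (1 NAND 1)
= 1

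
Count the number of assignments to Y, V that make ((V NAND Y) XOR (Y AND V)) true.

Satisfying assignments: (0,0), (0,1), (1,0), (1,1)
Count: 4 out of 4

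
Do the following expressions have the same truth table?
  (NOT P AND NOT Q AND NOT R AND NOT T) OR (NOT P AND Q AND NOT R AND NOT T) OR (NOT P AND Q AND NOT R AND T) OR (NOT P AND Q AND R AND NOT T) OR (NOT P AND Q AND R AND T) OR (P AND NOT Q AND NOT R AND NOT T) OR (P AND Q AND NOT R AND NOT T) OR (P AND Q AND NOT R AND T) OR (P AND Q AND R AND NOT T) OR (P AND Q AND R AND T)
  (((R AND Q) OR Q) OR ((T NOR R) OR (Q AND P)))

Yes, they are equivalent — the two output columns agree on all 16 assignments:
P | Q | R | T | Expression 1 | Expression 2
-------------------------------------------
0 | 0 | 0 | 0 | 1 | 1
0 | 0 | 0 | 1 | 0 | 0
0 | 0 | 1 | 0 | 0 | 0
0 | 0 | 1 | 1 | 0 | 0
0 | 1 | 0 | 0 | 1 | 1
0 | 1 | 0 | 1 | 1 | 1
0 | 1 | 1 | 0 | 1 | 1
0 | 1 | 1 | 1 | 1 | 1
1 | 0 | 0 | 0 | 1 | 1
1 | 0 | 0 | 1 | 0 | 0
1 | 0 | 1 | 0 | 0 | 0
1 | 0 | 1 | 1 | 0 | 0
1 | 1 | 0 | 0 | 1 | 1
1 | 1 | 0 | 1 | 1 | 1
1 | 1 | 1 | 0 | 1 | 1
1 | 1 | 1 | 1 | 1 | 1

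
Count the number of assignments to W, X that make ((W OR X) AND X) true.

Satisfying assignments: (0,1), (1,1)
Count: 2 out of 4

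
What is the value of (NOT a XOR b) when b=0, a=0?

Substituting: (NOT 0 XOR 0)
= 1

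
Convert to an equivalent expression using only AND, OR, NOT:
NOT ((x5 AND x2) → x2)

(x5 AND x2) AND NOT x2
(Negated implication: NOT(A → B) = A AND NOT B)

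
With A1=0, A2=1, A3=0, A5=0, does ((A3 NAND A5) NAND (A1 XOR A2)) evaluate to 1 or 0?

Substituting: ((0 NAND 0) NAND (0 XOR 1))
= 0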